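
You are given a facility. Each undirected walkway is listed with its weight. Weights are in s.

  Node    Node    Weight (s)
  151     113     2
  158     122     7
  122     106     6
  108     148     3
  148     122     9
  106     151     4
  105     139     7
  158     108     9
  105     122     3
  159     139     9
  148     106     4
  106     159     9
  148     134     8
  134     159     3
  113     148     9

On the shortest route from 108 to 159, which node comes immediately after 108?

148

Compare a few routes:
108–148–106–159: 3+4+9 = 16
108–148–134–159: 3+8+3 = 14
Cheapest is 108–148–134–159 at 14 s.
So from 108 the first move is to 148.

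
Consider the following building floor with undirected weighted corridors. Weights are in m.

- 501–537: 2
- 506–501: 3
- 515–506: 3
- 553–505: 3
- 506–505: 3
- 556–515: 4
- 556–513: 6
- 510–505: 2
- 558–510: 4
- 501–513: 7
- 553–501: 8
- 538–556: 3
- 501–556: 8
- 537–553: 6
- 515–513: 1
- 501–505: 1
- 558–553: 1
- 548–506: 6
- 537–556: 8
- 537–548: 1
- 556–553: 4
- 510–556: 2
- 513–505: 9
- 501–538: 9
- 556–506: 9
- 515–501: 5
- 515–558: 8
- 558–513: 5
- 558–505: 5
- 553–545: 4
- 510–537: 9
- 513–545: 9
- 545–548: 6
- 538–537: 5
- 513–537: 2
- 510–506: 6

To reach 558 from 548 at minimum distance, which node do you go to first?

537

Enumerating some paths:
548 → 537 → 501 → 505 → 558: 1+2+1+5 = 9
548 → 537 → 513 → 558: 1+2+5 = 8
548 → 537 → 501 → 505 → 510 → 558: 1+2+1+2+4 = 10
The minimum is 8 m via 548 → 537 → 513 → 558.
So from 548 the first move is to 537.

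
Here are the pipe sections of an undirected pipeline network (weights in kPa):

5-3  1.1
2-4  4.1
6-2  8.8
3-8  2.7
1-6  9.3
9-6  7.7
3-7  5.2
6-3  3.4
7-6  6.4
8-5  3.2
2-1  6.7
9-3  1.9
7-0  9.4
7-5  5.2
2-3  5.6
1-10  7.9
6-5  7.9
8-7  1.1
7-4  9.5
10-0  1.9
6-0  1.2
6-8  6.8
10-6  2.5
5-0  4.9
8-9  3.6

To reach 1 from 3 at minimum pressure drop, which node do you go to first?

Enumerating some paths:
3 → 2 → 1: 5.6+6.7 = 12.3
3 → 6 → 1: 3.4+9.3 = 12.7
Cheapest is 3 → 2 → 1 at 12.3 kPa.
So from 3 the first move is to 2.

2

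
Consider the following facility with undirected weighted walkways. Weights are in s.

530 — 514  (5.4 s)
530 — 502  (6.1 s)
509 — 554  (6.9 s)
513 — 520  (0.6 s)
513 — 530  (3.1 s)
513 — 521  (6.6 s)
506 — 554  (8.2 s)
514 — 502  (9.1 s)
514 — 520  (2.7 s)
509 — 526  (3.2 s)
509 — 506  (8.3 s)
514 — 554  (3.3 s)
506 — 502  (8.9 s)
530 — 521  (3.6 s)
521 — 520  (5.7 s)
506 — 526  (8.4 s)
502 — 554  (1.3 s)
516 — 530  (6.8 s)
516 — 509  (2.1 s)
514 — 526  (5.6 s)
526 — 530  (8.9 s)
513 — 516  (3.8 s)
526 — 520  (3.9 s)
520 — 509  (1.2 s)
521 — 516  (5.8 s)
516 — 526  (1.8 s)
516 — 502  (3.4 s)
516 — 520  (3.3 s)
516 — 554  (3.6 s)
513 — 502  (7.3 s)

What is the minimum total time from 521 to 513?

6.3 s

Compare a few routes:
521 - 516 - 513: 5.8+3.8 = 9.6
521 - 530 - 513: 3.6+3.1 = 6.7
521 - 513: 6.6 = 6.6
521 - 520 - 513: 5.7+0.6 = 6.3
The minimum is 6.3 s via 521 - 520 - 513.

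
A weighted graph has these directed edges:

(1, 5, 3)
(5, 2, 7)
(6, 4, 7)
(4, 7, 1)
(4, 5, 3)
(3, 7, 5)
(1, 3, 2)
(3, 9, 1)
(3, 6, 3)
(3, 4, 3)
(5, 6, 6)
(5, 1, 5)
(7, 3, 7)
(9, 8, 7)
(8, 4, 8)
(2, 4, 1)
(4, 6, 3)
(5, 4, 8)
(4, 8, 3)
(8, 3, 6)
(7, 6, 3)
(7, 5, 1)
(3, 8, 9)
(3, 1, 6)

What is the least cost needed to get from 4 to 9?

9

Settle nodes by increasing distance from 4:
4: 0
7: 1  (via 4)
5: 2  (via 7)
6: 3  (via 4)
8: 3  (via 4)
1: 7  (via 5)
3: 8  (via 7)
2: 9  (via 5)
9: 9  (via 3)
Shortest route: 4 → 7 → 3 → 9 = 9.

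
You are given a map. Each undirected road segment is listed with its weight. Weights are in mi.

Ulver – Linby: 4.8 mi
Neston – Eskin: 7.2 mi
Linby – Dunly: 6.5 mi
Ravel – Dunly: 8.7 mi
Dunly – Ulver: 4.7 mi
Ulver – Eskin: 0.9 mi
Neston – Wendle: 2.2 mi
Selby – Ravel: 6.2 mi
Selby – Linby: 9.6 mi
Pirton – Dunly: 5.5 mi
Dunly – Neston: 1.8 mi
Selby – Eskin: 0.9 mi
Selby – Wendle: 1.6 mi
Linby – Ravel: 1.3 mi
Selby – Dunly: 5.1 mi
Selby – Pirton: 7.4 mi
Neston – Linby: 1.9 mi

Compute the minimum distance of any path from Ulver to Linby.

Compare a few routes:
Ulver - Eskin - Selby - Wendle - Neston - Linby: 0.9+0.9+1.6+2.2+1.9 = 7.5
Ulver - Linby: 4.8 = 4.8
Ulver - Eskin - Selby - Ravel - Linby: 0.9+0.9+6.2+1.3 = 9.3
Ulver - Dunly - Neston - Linby: 4.7+1.8+1.9 = 8.4
The minimum is 4.8 mi via Ulver - Linby.

4.8 mi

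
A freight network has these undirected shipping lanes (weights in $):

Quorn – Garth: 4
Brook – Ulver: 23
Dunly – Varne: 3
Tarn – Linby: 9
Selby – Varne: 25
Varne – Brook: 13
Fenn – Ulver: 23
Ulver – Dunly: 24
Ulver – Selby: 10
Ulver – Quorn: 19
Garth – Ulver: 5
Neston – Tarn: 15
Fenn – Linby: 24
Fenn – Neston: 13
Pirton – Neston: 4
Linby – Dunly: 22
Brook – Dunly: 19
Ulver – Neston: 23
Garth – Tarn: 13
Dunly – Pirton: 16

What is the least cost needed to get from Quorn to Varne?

$36

Settle nodes by increasing distance from Quorn:
Quorn: 0
Garth: 4  (via Quorn)
Ulver: 9  (via Garth)
Tarn: 17  (via Garth)
Selby: 19  (via Ulver)
Linby: 26  (via Tarn)
Brook: 32  (via Ulver)
Neston: 32  (via Ulver)
Fenn: 32  (via Ulver)
Dunly: 33  (via Ulver)
Varne: 36  (via Dunly)
Shortest route: Quorn → Garth → Ulver → Dunly → Varne = $36.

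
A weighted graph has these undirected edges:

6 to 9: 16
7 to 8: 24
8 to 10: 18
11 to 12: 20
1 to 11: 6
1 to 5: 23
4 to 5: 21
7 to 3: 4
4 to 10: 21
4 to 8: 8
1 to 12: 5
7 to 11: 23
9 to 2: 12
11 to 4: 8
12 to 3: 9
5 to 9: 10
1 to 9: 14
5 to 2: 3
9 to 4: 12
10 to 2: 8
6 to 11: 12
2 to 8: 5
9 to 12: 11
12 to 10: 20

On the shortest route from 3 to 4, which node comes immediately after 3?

12

Candidate routes:
3 - 12 - 1 - 11 - 4: 9+5+6+8 = 28
3 - 7 - 11 - 4: 4+23+8 = 35
3 - 7 - 8 - 4: 4+24+8 = 36
3 - 12 - 9 - 4: 9+11+12 = 32
The minimum is 28 via 3 - 12 - 1 - 11 - 4.
So from 3 the first move is to 12.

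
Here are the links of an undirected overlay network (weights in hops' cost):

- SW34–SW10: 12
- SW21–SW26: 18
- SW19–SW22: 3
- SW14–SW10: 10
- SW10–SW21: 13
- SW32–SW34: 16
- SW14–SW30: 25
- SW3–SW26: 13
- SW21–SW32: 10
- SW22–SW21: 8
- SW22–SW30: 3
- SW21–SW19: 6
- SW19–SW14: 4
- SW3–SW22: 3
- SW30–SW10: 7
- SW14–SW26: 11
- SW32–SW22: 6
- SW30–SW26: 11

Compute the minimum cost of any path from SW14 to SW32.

13 hops' cost

Candidate routes:
SW14–SW19–SW21–SW22–SW32: 4+6+8+6 = 24
SW14–SW19–SW21–SW32: 4+6+10 = 20
SW14–SW19–SW22–SW32: 4+3+6 = 13
SW14–SW19–SW22–SW21–SW32: 4+3+8+10 = 25
The minimum is 13 hops' cost via SW14–SW19–SW22–SW32.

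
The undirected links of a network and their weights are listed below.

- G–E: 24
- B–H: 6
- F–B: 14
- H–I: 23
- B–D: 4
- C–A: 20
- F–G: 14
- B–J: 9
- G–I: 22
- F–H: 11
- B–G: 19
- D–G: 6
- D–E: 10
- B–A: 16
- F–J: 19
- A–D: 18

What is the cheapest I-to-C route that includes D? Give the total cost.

Best I to D: I → G → D costing 28
Best D to C: D → A → C costing 38
Total via D: 28 + 38 = 66.

66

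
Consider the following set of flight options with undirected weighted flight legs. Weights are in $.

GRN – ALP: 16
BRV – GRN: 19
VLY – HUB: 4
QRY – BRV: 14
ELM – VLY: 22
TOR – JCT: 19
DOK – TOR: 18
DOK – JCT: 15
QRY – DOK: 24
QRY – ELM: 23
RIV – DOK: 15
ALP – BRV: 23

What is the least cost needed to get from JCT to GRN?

Enumerating some paths:
JCT - DOK - QRY - BRV - GRN: 15+24+14+19 = 72
JCT - DOK - QRY - BRV - ALP - GRN: 15+24+14+23+16 = 92
The minimum is $72 via JCT - DOK - QRY - BRV - GRN.

$72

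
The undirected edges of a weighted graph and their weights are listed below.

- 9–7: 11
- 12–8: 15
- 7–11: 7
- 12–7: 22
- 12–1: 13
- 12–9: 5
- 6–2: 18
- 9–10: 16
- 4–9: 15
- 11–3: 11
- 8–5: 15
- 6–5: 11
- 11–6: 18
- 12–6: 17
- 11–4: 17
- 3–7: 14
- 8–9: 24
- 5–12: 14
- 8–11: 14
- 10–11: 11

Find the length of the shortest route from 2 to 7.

Shortest distances from 2:
2: 0
6: 18  (via 2)
5: 29  (via 6)
12: 35  (via 6)
11: 36  (via 6)
9: 40  (via 12)
7: 43  (via 11)
Shortest route: 2–6–11–7 = 43.

43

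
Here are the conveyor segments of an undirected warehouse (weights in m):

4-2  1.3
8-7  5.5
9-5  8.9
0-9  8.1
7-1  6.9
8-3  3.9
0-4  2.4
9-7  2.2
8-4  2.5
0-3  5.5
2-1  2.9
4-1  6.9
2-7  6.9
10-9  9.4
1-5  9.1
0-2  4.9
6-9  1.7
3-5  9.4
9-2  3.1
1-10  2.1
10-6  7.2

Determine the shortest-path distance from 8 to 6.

8.6 m

Candidate routes:
8 → 7 → 9 → 6: 5.5+2.2+1.7 = 9.4
8 → 4 → 0 → 2 → 9 → 6: 2.5+2.4+4.9+3.1+1.7 = 14.6
8 → 4 → 2 → 9 → 6: 2.5+1.3+3.1+1.7 = 8.6
Cheapest is 8 → 4 → 2 → 9 → 6 at 8.6 m.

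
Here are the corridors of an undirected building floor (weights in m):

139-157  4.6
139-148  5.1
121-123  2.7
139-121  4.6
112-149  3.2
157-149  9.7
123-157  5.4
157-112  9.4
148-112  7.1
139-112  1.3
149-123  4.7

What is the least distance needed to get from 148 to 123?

Shortest distances from 148:
148: 0
139: 5.1  (via 148)
112: 6.4  (via 139)
149: 9.6  (via 112)
121: 9.7  (via 139)
157: 9.7  (via 139)
123: 12.4  (via 121)
Shortest route: 148–139–121–123 = 12.4 m.

12.4 m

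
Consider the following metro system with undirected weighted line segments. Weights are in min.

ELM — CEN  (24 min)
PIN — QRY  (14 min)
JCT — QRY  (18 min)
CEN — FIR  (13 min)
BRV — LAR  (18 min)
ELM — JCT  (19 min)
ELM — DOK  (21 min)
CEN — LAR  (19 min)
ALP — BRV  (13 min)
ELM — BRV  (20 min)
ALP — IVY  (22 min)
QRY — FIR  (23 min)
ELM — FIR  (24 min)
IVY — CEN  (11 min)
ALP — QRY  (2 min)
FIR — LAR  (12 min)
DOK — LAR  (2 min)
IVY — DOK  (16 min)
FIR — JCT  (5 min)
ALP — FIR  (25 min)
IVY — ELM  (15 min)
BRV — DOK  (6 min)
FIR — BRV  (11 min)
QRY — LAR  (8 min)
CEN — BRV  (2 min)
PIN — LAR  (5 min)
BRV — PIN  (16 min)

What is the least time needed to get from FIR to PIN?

17 min

Enumerating some paths:
FIR → BRV → DOK → LAR → PIN: 11+6+2+5 = 24
FIR → BRV → PIN: 11+16 = 27
FIR → LAR → PIN: 12+5 = 17
Cheapest is FIR → LAR → PIN at 17 min.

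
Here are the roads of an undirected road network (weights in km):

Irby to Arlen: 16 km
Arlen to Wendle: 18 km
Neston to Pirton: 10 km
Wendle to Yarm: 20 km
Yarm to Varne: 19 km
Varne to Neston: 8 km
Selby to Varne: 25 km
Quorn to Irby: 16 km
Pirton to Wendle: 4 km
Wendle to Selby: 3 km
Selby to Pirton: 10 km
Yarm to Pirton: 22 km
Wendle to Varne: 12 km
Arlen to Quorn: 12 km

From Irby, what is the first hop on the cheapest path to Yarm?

Arlen

Compare a few routes:
Irby–Arlen–Wendle–Varne–Yarm: 16+18+12+19 = 65
Irby–Arlen–Wendle–Pirton–Yarm: 16+18+4+22 = 60
Irby–Arlen–Wendle–Yarm: 16+18+20 = 54
The minimum is 54 km via Irby–Arlen–Wendle–Yarm.
So from Irby the first move is to Arlen.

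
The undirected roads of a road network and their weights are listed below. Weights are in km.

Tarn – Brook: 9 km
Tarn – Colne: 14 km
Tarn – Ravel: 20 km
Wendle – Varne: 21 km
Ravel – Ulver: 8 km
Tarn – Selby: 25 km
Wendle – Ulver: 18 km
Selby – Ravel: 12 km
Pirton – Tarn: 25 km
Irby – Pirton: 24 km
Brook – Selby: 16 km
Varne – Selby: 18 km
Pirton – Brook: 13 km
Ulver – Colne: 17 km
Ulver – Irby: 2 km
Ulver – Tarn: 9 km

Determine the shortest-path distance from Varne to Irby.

Compare a few routes:
Varne–Selby–Ravel–Ulver–Irby: 18+12+8+2 = 40
Varne–Wendle–Ulver–Irby: 21+18+2 = 41
The minimum is 40 km via Varne–Selby–Ravel–Ulver–Irby.

40 km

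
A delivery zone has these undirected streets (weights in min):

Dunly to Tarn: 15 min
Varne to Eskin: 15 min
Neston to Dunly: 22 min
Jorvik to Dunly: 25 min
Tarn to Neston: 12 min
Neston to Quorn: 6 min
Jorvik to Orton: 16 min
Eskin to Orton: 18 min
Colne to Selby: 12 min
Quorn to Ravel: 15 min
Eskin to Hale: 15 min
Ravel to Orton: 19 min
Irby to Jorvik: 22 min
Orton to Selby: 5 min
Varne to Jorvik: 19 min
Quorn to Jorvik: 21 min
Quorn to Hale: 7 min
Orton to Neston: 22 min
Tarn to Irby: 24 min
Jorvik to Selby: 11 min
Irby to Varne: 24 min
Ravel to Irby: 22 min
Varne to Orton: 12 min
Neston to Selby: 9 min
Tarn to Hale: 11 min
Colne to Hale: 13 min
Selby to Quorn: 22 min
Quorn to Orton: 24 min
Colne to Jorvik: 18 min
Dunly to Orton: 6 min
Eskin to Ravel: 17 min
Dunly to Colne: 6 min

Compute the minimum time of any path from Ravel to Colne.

31 min

Settle nodes by increasing distance from Ravel:
Ravel: 0
Quorn: 15  (via Ravel)
Eskin: 17  (via Ravel)
Orton: 19  (via Ravel)
Neston: 21  (via Quorn)
Hale: 22  (via Quorn)
Irby: 22  (via Ravel)
Selby: 24  (via Orton)
Dunly: 25  (via Orton)
Colne: 31  (via Dunly)
Shortest route: Ravel → Orton → Dunly → Colne = 31 min.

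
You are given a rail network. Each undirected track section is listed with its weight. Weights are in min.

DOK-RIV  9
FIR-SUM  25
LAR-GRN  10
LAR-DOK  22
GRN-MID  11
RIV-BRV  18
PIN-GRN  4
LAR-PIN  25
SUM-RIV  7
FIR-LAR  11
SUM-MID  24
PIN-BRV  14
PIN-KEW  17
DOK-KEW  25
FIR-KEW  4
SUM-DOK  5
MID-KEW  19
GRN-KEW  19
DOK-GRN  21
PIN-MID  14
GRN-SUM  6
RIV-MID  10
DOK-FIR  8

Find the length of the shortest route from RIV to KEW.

Compare a few routes:
RIV - SUM - GRN - KEW: 7+6+19 = 32
RIV - SUM - DOK - FIR - KEW: 7+5+8+4 = 24
RIV - DOK - FIR - KEW: 9+8+4 = 21
RIV - MID - KEW: 10+19 = 29
The minimum is 21 min via RIV - DOK - FIR - KEW.

21 min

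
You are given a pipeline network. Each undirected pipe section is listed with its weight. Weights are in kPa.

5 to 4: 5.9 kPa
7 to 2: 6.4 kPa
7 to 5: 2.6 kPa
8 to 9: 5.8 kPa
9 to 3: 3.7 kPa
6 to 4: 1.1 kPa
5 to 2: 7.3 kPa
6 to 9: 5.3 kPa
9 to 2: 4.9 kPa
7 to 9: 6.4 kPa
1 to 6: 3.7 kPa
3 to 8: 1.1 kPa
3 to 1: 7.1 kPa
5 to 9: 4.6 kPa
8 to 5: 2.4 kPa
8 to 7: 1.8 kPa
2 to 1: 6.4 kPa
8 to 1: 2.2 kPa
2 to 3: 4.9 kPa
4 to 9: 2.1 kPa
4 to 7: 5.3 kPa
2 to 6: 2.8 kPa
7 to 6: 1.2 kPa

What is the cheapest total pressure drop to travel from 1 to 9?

6.9 kPa

Candidate routes:
1 - 8 - 3 - 9: 2.2+1.1+3.7 = 7
1 - 6 - 4 - 9: 3.7+1.1+2.1 = 6.9
The minimum is 6.9 kPa via 1 - 6 - 4 - 9.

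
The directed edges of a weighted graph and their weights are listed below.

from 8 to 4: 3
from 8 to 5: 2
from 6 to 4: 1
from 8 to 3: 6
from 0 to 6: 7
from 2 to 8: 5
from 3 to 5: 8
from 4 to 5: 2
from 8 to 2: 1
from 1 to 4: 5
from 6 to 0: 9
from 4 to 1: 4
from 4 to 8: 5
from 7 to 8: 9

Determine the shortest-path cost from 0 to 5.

10

Running Dijkstra from 0:
0: 0
6: 7  (via 0)
4: 8  (via 6)
5: 10  (via 4)
Shortest route: 0 → 6 → 4 → 5 = 10.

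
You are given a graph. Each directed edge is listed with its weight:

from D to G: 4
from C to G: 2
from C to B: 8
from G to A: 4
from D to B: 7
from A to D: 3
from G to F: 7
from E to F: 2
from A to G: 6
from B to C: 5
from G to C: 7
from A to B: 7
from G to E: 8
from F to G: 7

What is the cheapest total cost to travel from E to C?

Enumerating some paths:
E - F - G - A - D - B - C: 2+7+4+3+7+5 = 28
E - F - G - A - B - C: 2+7+4+7+5 = 25
E - F - G - C: 2+7+7 = 16
The minimum is 16 via E - F - G - C.

16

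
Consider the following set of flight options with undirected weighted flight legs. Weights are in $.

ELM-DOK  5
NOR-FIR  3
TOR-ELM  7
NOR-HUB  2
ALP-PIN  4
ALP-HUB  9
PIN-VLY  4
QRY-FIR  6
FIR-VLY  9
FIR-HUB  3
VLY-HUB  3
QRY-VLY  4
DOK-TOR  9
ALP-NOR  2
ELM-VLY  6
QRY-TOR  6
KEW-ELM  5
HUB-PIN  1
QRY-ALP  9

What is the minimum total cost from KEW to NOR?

Enumerating some paths:
KEW → ELM → VLY → HUB → NOR: 5+6+3+2 = 16
KEW → ELM → VLY → PIN → HUB → NOR: 5+6+4+1+2 = 18
Cheapest is KEW → ELM → VLY → HUB → NOR at $16.

$16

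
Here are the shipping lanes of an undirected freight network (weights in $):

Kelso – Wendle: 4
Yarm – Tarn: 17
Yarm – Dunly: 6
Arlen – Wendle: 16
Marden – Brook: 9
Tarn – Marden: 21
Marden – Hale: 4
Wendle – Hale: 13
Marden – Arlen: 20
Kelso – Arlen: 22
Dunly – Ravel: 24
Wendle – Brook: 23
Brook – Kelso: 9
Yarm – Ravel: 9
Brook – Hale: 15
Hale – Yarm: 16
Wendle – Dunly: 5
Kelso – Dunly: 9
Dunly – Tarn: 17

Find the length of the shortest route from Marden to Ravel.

Shortest distances from Marden:
Marden: 0
Hale: 4  (via Marden)
Brook: 9  (via Marden)
Wendle: 17  (via Hale)
Kelso: 18  (via Brook)
Yarm: 20  (via Hale)
Arlen: 20  (via Marden)
Tarn: 21  (via Marden)
Dunly: 22  (via Wendle)
Ravel: 29  (via Yarm)
Shortest route: Marden → Hale → Yarm → Ravel = $29.

$29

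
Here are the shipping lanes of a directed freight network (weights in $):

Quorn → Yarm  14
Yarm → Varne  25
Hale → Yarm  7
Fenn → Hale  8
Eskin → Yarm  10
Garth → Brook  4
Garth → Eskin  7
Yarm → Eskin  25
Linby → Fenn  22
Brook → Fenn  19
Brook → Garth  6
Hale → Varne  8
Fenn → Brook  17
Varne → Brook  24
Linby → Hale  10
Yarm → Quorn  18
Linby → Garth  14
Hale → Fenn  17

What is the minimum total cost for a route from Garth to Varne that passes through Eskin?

$42

Shortest Garth→Eskin: Garth–Eskin = 7
Best Eskin to Varne: Eskin–Yarm–Varne costing 35
Total via Eskin: 7 + 35 = $42.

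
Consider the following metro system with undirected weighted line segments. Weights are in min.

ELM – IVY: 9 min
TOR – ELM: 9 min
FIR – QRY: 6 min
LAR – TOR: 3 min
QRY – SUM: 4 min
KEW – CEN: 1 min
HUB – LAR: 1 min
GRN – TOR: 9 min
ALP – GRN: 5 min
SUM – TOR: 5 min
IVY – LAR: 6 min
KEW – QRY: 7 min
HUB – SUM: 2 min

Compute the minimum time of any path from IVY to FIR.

19 min

Settle nodes by increasing distance from IVY:
IVY: 0
LAR: 6  (via IVY)
HUB: 7  (via LAR)
ELM: 9  (via IVY)
SUM: 9  (via HUB)
TOR: 9  (via LAR)
QRY: 13  (via SUM)
GRN: 18  (via TOR)
FIR: 19  (via QRY)
Shortest route: IVY → LAR → HUB → SUM → QRY → FIR = 19 min.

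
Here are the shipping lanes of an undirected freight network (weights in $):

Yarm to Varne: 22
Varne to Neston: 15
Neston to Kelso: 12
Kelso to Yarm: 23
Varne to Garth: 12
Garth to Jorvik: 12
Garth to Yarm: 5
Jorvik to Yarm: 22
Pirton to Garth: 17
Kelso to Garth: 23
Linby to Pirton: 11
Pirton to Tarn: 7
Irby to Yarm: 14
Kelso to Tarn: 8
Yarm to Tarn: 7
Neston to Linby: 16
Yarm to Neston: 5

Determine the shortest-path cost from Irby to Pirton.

Candidate routes:
Irby → Yarm → Neston → Linby → Pirton: 14+5+16+11 = 46
Irby → Yarm → Tarn → Pirton: 14+7+7 = 28
Irby → Yarm → Garth → Pirton: 14+5+17 = 36
Cheapest is Irby → Yarm → Tarn → Pirton at $28.

$28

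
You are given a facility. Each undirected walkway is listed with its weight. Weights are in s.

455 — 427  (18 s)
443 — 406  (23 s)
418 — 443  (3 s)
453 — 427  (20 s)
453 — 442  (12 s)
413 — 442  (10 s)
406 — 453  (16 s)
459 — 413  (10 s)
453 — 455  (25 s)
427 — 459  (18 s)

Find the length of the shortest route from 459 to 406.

Shortest distances from 459:
459: 0
413: 10  (via 459)
427: 18  (via 459)
442: 20  (via 413)
453: 32  (via 442)
455: 36  (via 427)
406: 48  (via 453)
Shortest route: 459 → 413 → 442 → 453 → 406 = 48 s.

48 s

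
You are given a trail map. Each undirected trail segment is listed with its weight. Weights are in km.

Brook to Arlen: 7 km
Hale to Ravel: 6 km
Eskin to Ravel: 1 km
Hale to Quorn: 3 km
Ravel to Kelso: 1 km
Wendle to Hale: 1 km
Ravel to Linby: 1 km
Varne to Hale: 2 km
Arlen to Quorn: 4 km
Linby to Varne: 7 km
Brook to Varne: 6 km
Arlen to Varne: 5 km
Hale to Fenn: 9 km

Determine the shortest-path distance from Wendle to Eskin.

Settle nodes by increasing distance from Wendle:
Wendle: 0
Hale: 1  (via Wendle)
Varne: 3  (via Hale)
Quorn: 4  (via Hale)
Ravel: 7  (via Hale)
Arlen: 8  (via Varne)
Linby: 8  (via Ravel)
Kelso: 8  (via Ravel)
Eskin: 8  (via Ravel)
Shortest route: Wendle → Hale → Ravel → Eskin = 8 km.

8 km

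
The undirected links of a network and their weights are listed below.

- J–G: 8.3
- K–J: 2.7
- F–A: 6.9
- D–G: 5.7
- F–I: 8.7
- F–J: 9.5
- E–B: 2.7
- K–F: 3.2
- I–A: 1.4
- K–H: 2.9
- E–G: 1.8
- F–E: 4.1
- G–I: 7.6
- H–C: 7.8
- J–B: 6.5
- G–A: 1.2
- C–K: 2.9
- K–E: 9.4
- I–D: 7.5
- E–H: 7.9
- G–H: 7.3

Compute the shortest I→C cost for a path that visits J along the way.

16.5

Best I to J: I–A–G–J costing 10.9
Best J to C: J–K–C costing 5.6
Total via J: 10.9 + 5.6 = 16.5.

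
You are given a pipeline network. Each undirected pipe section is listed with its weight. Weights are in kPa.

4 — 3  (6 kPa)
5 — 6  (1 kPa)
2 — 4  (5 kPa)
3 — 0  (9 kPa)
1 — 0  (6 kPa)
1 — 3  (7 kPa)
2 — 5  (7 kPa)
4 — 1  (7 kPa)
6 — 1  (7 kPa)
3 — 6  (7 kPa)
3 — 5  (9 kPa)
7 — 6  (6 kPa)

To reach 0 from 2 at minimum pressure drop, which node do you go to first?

4

Enumerating some paths:
2 → 4 → 1 → 0: 5+7+6 = 18
2 → 5 → 6 → 1 → 0: 7+1+7+6 = 21
2 → 4 → 3 → 0: 5+6+9 = 20
Cheapest is 2 → 4 → 1 → 0 at 18 kPa.
So from 2 the first move is to 4.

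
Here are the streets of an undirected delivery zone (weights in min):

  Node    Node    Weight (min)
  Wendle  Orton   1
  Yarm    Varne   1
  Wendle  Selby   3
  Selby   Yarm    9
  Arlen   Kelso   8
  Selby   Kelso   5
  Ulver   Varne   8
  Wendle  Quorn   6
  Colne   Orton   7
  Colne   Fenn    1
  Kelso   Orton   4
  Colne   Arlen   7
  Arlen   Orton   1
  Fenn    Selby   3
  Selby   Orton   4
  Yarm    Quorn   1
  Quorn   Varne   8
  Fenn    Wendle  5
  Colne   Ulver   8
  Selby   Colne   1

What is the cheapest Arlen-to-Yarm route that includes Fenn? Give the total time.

Shortest Arlen→Fenn: Arlen → Orton → Wendle → Fenn = 7
Best Fenn to Yarm: Fenn → Colne → Selby → Yarm costing 11
Total via Fenn: 7 + 11 = 18 min.

18 min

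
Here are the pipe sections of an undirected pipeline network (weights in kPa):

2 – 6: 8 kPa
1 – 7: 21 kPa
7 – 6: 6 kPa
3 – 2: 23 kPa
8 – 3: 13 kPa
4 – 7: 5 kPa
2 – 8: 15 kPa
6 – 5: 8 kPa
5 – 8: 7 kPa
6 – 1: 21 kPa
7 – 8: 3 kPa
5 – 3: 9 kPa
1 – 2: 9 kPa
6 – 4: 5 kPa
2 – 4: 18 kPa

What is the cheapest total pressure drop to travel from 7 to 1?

21 kPa

Running Dijkstra from 7:
7: 0
8: 3  (via 7)
4: 5  (via 7)
6: 6  (via 7)
5: 10  (via 8)
2: 14  (via 6)
3: 16  (via 8)
1: 21  (via 7)
Shortest route: 7 → 1 = 21 kPa.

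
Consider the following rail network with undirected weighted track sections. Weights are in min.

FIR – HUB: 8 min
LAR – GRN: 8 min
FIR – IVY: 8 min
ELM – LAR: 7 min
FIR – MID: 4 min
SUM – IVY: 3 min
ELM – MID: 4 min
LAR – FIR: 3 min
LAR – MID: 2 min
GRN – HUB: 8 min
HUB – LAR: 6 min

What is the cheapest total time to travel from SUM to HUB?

19 min

Settle nodes by increasing distance from SUM:
SUM: 0
IVY: 3  (via SUM)
FIR: 11  (via IVY)
LAR: 14  (via FIR)
MID: 15  (via FIR)
HUB: 19  (via FIR)
Shortest route: SUM–IVY–FIR–HUB = 19 min.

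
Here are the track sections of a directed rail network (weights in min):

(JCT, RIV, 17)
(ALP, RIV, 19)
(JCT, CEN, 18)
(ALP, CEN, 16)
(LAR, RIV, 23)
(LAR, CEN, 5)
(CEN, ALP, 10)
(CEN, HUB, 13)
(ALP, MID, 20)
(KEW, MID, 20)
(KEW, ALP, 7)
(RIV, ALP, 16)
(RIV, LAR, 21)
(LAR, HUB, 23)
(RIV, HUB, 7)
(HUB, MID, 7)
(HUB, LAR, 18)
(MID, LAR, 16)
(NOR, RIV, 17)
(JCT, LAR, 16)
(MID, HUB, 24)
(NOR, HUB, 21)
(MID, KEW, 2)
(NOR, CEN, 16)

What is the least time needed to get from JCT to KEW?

33 min

Compare a few routes:
JCT–CEN–HUB–MID–KEW: 18+13+7+2 = 40
JCT–RIV–HUB–MID–KEW: 17+7+7+2 = 33
Cheapest is JCT–RIV–HUB–MID–KEW at 33 min.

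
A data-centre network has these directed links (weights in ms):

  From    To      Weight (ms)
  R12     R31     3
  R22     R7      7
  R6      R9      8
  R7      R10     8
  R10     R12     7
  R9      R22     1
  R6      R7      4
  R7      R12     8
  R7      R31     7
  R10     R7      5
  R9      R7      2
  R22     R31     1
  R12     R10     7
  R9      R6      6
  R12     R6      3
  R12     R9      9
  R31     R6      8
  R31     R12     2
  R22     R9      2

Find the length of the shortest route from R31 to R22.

Candidate routes:
R31 → R12 → R9 → R22: 2+9+1 = 12
R31 → R12 → R6 → R9 → R22: 2+3+8+1 = 14
R31 → R6 → R7 → R12 → R9 → R22: 8+4+8+9+1 = 30
R31 → R6 → R9 → R22: 8+8+1 = 17
Cheapest is R31 → R12 → R9 → R22 at 12 ms.

12 ms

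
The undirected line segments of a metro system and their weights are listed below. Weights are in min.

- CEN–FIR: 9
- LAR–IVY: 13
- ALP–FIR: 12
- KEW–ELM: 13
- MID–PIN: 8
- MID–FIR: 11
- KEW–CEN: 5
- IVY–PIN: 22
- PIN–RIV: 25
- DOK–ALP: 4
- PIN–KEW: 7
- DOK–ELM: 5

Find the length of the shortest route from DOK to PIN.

25 min

Settle nodes by increasing distance from DOK:
DOK: 0
ALP: 4  (via DOK)
ELM: 5  (via DOK)
FIR: 16  (via ALP)
KEW: 18  (via ELM)
CEN: 23  (via KEW)
PIN: 25  (via KEW)
Shortest route: DOK → ELM → KEW → PIN = 25 min.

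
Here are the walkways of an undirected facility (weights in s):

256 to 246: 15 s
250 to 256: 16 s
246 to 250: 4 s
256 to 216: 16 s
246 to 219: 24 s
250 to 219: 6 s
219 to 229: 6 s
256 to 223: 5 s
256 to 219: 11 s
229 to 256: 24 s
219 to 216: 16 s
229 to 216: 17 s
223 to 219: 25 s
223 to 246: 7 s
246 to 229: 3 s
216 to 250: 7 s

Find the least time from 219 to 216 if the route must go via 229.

Shortest 219→229: 219–229 = 6
Shortest 229→216: 229–246–250–216 = 14
Total via 229: 6 + 14 = 20 s.

20 s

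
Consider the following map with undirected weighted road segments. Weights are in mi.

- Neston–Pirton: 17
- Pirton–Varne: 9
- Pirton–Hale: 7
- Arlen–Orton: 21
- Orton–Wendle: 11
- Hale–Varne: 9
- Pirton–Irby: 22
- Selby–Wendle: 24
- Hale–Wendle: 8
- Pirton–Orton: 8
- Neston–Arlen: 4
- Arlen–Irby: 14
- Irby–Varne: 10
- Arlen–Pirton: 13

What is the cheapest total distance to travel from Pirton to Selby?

Settle nodes by increasing distance from Pirton:
Pirton: 0
Hale: 7  (via Pirton)
Orton: 8  (via Pirton)
Varne: 9  (via Pirton)
Arlen: 13  (via Pirton)
Wendle: 15  (via Hale)
Neston: 17  (via Pirton)
Irby: 19  (via Varne)
Selby: 39  (via Wendle)
Shortest route: Pirton–Hale–Wendle–Selby = 39 mi.

39 mi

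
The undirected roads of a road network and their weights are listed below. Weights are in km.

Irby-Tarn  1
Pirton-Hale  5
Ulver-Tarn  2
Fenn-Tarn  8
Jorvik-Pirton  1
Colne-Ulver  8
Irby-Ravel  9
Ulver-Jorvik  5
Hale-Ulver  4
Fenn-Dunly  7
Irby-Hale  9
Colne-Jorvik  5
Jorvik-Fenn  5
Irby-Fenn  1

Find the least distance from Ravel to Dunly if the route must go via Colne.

Best Ravel to Colne: Ravel → Irby → Tarn → Ulver → Colne costing 20
Shortest Colne→Dunly: Colne → Jorvik → Fenn → Dunly = 17
Total via Colne: 20 + 17 = 37 km.

37 km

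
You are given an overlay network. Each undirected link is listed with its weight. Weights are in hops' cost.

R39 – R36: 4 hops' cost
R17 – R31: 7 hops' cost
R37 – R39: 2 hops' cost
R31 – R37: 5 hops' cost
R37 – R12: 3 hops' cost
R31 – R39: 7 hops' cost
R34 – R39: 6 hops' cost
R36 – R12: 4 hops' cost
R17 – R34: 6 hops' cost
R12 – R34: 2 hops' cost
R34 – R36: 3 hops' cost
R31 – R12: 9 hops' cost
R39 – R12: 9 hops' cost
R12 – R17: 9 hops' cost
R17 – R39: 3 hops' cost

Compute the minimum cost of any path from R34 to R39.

Running Dijkstra from R34:
R34: 0
R12: 2  (via R34)
R36: 3  (via R34)
R37: 5  (via R12)
R39: 6  (via R34)
Shortest route: R34 → R39 = 6 hops' cost.

6 hops' cost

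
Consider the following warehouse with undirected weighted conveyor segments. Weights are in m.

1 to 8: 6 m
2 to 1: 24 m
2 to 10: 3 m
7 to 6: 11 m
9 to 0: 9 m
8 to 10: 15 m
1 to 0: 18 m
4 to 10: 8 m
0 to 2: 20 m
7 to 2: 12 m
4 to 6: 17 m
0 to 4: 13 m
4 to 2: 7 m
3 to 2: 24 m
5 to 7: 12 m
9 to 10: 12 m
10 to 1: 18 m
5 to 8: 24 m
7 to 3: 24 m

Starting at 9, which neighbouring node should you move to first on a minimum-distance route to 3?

10

Enumerating some paths:
9 → 10 → 4 → 2 → 3: 12+8+7+24 = 51
9 → 10 → 2 → 3: 12+3+24 = 39
The minimum is 39 m via 9 → 10 → 2 → 3.
So from 9 the first move is to 10.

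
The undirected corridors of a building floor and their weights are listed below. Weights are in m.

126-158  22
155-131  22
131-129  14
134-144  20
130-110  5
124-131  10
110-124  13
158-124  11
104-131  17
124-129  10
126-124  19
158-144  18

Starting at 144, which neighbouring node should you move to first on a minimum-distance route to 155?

158

Candidate routes:
144–158–126–124–129–131–155: 18+22+19+10+14+22 = 105
144–158–126–124–131–155: 18+22+19+10+22 = 91
144–158–124–131–155: 18+11+10+22 = 61
144–158–124–129–131–155: 18+11+10+14+22 = 75
Cheapest is 144–158–124–131–155 at 61 m.
So from 144 the first move is to 158.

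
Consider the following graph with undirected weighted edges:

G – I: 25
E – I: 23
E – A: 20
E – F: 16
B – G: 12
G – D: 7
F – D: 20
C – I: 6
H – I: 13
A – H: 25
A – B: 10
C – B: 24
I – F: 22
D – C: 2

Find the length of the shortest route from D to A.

29

Shortest distances from D:
D: 0
C: 2  (via D)
G: 7  (via D)
I: 8  (via C)
B: 19  (via G)
F: 20  (via D)
H: 21  (via I)
A: 29  (via B)
Shortest route: D–G–B–A = 29.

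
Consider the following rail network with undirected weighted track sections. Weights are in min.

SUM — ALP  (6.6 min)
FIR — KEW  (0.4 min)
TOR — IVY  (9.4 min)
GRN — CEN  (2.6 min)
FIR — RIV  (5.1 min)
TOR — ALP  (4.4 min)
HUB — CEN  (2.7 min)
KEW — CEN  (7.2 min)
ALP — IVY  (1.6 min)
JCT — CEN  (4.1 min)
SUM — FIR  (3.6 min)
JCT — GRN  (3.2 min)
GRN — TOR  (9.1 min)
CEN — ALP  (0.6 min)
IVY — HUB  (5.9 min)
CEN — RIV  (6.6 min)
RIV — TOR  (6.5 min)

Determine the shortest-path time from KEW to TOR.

12 min

Compare a few routes:
KEW–FIR–RIV–CEN–ALP–TOR: 0.4+5.1+6.6+0.6+4.4 = 17.1
KEW–FIR–RIV–TOR: 0.4+5.1+6.5 = 12
KEW–CEN–ALP–TOR: 7.2+0.6+4.4 = 12.2
KEW–FIR–SUM–ALP–TOR: 0.4+3.6+6.6+4.4 = 15
The minimum is 12 min via KEW–FIR–RIV–TOR.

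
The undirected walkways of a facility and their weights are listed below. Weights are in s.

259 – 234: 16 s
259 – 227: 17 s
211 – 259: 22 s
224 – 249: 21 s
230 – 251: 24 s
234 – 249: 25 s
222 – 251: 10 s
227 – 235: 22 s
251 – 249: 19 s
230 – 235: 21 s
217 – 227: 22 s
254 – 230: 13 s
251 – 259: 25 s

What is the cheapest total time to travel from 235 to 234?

Settle nodes by increasing distance from 235:
235: 0
230: 21  (via 235)
227: 22  (via 235)
254: 34  (via 230)
259: 39  (via 227)
217: 44  (via 227)
251: 45  (via 230)
222: 55  (via 251)
234: 55  (via 259)
Shortest route: 235 → 227 → 259 → 234 = 55 s.

55 s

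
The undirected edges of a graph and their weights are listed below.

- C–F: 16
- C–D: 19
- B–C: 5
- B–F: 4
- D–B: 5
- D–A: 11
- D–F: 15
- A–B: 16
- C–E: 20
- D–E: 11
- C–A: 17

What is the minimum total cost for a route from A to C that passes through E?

42

Shortest A→E: A → D → E = 22
Best E to C: E → C costing 20
Total via E: 22 + 20 = 42.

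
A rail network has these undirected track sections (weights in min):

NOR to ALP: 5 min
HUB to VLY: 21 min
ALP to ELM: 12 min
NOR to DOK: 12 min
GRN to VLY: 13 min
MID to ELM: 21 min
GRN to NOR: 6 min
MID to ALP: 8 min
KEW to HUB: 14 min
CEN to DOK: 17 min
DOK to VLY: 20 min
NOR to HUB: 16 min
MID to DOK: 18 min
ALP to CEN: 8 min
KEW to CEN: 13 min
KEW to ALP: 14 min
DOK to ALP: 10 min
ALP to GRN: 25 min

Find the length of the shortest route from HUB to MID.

Settle nodes by increasing distance from HUB:
HUB: 0
KEW: 14  (via HUB)
NOR: 16  (via HUB)
ALP: 21  (via NOR)
VLY: 21  (via HUB)
GRN: 22  (via NOR)
CEN: 27  (via KEW)
DOK: 28  (via NOR)
MID: 29  (via ALP)
Shortest route: HUB–NOR–ALP–MID = 29 min.

29 min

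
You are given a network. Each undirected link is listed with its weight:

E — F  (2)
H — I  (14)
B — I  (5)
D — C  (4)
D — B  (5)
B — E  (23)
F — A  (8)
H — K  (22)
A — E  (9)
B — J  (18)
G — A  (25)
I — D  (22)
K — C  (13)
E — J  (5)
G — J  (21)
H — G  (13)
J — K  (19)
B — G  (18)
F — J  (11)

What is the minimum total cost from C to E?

32

Running Dijkstra from C:
C: 0
D: 4  (via C)
B: 9  (via D)
K: 13  (via C)
I: 14  (via B)
G: 27  (via B)
J: 27  (via B)
H: 28  (via I)
E: 32  (via B)
Shortest route: C–D–B–E = 32.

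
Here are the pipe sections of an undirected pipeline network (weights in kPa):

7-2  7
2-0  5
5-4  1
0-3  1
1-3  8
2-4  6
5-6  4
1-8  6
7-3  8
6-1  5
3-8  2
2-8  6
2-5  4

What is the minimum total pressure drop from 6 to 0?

13 kPa

Compare a few routes:
6 → 1 → 8 → 3 → 0: 5+6+2+1 = 14
6 → 1 → 3 → 0: 5+8+1 = 14
6 → 5 → 2 → 0: 4+4+5 = 13
Cheapest is 6 → 5 → 2 → 0 at 13 kPa.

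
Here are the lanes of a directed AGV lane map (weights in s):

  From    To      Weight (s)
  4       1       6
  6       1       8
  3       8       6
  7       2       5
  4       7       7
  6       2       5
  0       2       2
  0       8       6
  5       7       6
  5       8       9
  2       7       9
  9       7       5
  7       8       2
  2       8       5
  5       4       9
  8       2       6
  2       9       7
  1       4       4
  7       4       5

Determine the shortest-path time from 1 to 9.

23 s

Settle nodes by increasing distance from 1:
1: 0
4: 4  (via 1)
7: 11  (via 4)
8: 13  (via 7)
2: 16  (via 7)
9: 23  (via 2)
Shortest route: 1 → 4 → 7 → 2 → 9 = 23 s.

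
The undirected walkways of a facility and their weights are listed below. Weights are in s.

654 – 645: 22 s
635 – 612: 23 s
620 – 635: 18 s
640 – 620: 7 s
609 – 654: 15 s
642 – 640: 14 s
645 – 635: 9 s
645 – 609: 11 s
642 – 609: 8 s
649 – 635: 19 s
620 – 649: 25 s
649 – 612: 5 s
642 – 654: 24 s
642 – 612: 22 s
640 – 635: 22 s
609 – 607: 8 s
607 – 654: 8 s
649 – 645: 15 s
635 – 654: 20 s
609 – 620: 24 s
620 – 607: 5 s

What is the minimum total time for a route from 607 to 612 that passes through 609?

38 s

Shortest 607→609: 607 → 609 = 8
Best 609 to 612: 609 → 642 → 612 costing 30
Total via 609: 8 + 30 = 38 s.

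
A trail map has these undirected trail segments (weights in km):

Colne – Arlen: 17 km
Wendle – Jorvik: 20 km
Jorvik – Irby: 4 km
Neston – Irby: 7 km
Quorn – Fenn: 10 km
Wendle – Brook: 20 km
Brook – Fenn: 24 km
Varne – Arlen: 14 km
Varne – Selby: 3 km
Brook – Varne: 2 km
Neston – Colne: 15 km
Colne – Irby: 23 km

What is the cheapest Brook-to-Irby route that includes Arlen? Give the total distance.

Shortest Brook→Arlen: Brook → Varne → Arlen = 16
Best Arlen to Irby: Arlen → Colne → Neston → Irby costing 39
Total via Arlen: 16 + 39 = 55 km.

55 km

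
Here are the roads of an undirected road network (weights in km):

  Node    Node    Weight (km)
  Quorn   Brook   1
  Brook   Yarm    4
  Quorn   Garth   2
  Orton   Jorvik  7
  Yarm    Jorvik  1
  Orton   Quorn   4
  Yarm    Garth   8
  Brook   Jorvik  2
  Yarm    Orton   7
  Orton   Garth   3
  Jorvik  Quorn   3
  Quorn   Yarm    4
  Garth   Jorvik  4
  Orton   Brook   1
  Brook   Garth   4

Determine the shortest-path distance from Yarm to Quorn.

Settle nodes by increasing distance from Yarm:
Yarm: 0
Jorvik: 1  (via Yarm)
Brook: 3  (via Jorvik)
Orton: 4  (via Brook)
Quorn: 4  (via Yarm)
Shortest route: Yarm → Quorn = 4 km.

4 km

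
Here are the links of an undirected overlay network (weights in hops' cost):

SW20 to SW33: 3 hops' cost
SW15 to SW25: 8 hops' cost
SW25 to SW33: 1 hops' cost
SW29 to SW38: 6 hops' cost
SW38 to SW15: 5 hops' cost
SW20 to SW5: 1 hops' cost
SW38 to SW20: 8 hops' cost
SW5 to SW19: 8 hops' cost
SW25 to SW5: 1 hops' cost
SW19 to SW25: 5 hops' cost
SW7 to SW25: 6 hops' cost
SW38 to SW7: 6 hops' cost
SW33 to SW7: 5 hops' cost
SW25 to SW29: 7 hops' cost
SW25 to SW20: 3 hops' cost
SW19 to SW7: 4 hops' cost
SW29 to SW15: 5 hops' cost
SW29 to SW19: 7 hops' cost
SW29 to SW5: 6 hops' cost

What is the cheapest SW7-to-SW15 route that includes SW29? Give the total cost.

Best SW7 to SW29: SW7 → SW19 → SW29 costing 11
Shortest SW29→SW15: SW29 → SW15 = 5
Total via SW29: 11 + 5 = 16 hops' cost.

16 hops' cost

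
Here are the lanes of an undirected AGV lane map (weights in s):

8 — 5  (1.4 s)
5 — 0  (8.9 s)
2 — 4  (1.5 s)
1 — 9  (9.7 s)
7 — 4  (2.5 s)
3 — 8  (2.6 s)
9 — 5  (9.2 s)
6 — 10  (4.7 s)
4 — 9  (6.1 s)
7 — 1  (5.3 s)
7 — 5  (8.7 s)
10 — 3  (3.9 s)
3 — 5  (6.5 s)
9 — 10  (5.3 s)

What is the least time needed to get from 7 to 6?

18.6 s

Candidate routes:
7 - 5 - 8 - 3 - 10 - 6: 8.7+1.4+2.6+3.9+4.7 = 21.3
7 - 4 - 9 - 10 - 6: 2.5+6.1+5.3+4.7 = 18.6
The minimum is 18.6 s via 7 - 4 - 9 - 10 - 6.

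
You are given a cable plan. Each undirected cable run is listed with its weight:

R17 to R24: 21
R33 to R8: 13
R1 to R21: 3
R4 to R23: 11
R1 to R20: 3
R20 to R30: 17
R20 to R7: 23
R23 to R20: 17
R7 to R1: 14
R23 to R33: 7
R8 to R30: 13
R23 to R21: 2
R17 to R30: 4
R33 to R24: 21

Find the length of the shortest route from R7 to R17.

Candidate routes:
R7 - R20 - R30 - R17: 23+17+4 = 44
R7 - R1 - R21 - R23 - R33 - R8 - R30 - R17: 14+3+2+7+13+13+4 = 56
R7 - R1 - R20 - R30 - R17: 14+3+17+4 = 38
Cheapest is R7 - R1 - R20 - R30 - R17 at 38.

38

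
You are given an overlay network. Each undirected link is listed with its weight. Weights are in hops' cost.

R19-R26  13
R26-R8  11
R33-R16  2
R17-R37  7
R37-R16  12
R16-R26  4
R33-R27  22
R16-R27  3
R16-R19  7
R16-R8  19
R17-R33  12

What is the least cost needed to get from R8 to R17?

29 hops' cost

Shortest distances from R8:
R8: 0
R26: 11  (via R8)
R16: 15  (via R26)
R33: 17  (via R16)
R27: 18  (via R16)
R19: 22  (via R16)
R37: 27  (via R16)
R17: 29  (via R33)
Shortest route: R8–R26–R16–R33–R17 = 29 hops' cost.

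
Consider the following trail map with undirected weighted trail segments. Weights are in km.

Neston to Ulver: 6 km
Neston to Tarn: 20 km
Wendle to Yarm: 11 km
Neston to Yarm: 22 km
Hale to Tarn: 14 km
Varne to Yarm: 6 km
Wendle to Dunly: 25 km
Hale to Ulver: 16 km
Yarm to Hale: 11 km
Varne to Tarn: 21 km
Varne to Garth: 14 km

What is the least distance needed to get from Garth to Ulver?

Enumerating some paths:
Garth → Varne → Yarm → Hale → Ulver: 14+6+11+16 = 47
Garth → Varne → Yarm → Neston → Ulver: 14+6+22+6 = 48
The minimum is 47 km via Garth → Varne → Yarm → Hale → Ulver.

47 km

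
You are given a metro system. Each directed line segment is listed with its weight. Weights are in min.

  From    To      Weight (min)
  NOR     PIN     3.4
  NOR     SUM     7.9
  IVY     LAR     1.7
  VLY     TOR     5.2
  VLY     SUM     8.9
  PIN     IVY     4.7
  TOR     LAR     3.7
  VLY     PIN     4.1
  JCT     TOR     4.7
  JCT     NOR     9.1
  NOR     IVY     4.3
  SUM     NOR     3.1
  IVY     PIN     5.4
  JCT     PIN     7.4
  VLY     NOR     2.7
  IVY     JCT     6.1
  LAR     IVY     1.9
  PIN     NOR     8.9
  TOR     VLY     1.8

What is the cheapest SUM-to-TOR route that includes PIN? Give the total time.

Best SUM to PIN: SUM–NOR–PIN costing 6.5
Shortest PIN→TOR: PIN–IVY–JCT–TOR = 15.5
Total via PIN: 6.5 + 15.5 = 22 min.

22 min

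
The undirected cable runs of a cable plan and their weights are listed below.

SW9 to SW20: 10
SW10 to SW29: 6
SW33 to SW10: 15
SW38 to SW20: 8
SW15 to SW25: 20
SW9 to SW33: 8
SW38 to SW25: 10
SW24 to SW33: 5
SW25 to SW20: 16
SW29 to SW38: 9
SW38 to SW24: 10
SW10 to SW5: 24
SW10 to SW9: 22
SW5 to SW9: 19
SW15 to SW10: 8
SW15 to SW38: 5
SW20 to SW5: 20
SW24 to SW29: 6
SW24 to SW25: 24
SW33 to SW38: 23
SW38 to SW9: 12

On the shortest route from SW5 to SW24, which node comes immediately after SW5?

SW9

Compare a few routes:
SW5 → SW10 → SW29 → SW24: 24+6+6 = 36
SW5 → SW9 → SW33 → SW24: 19+8+5 = 32
Cheapest is SW5 → SW9 → SW33 → SW24 at 32.
So from SW5 the first move is to SW9.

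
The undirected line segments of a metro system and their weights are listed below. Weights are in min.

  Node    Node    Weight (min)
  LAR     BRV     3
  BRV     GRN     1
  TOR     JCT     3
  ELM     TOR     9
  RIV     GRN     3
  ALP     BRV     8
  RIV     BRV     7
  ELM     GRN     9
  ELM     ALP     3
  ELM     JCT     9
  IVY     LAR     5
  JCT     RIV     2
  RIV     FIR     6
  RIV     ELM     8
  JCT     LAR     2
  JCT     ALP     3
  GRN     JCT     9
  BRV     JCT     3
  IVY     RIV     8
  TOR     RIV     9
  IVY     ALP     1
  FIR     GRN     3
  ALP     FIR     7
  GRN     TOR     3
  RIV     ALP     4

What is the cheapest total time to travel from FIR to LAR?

Shortest distances from FIR:
FIR: 0
GRN: 3  (via FIR)
BRV: 4  (via GRN)
TOR: 6  (via GRN)
RIV: 6  (via FIR)
ALP: 7  (via FIR)
JCT: 7  (via BRV)
LAR: 7  (via BRV)
Shortest route: FIR → GRN → BRV → LAR = 7 min.

7 min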